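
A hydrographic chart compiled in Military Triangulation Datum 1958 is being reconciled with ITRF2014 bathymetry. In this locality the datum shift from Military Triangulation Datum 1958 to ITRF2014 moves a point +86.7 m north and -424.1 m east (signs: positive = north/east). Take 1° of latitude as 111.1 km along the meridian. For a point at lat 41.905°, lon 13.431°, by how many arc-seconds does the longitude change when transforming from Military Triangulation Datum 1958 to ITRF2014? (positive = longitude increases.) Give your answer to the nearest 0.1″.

At latitude 41.905°, cos φ = 0.744253.
1° of longitude at this latitude = 111.1 × cos φ = 82.69 km, so Δλ = -424.1 / 82686.5 = -0.0051290° = -18.464″.

Δλ = -18.5″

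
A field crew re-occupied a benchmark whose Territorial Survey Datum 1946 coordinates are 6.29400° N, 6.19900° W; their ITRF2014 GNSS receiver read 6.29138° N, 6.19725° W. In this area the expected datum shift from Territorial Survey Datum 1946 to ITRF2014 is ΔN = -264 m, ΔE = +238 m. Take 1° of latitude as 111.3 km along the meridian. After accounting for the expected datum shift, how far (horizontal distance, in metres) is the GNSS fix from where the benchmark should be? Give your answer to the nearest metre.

Observed coordinate differences: Δφ = -0.00262°, Δλ = +0.00175°.
Converting to metres (1° lat = 111300 m, cos φ = 0.993972): observed ΔN = -291.6 m, observed ΔE = 193.6 m.
Subtracting the expected shift leaves a residual of -291.6 − (-264) = -27.6 m north and 193.6 − (238) = -44.4 m east.
Residual distance = √((-27.6)² + (-44.4)²) = 52.3 m.

52 m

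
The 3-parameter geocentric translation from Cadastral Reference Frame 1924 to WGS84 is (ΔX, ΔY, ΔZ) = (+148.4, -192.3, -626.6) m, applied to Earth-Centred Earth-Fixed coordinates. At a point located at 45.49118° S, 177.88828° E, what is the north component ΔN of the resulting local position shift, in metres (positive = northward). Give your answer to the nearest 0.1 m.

The local north axis is (−sin φ cos λ, −sin φ sin λ, cos φ), giving ΔN = -105.758 − 5.053 − 439.259 = -550.07 m.

ΔN = -550.1 m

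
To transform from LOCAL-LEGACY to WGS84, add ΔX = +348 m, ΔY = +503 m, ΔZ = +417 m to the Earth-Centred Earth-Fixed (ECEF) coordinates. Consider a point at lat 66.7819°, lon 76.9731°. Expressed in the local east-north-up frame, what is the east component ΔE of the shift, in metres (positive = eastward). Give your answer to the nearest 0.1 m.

At φ = 66.7819°, λ = 76.9731°: sin φ = 0.919011, cos φ = 0.394232, sin λ = 0.974264, cos λ = 0.225408.
ΔE = −sin λ·ΔX + cos λ·ΔY = −(0.974264)·(348) + (0.225408)·(503) = -225.66 m.

ΔE = -225.7 m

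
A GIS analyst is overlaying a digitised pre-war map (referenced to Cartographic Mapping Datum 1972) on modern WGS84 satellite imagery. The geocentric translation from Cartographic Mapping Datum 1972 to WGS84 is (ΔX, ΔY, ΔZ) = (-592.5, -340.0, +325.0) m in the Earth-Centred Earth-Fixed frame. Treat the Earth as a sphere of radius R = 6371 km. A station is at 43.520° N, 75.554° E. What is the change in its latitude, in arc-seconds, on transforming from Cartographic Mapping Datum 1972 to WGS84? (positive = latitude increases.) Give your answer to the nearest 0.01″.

Δφ = 18.27″

sin φ = 0.688608, cos φ = 0.725134, sin λ = 0.968383, cos λ = 0.249467.
North component: ΔN = −sin φ cos λ·ΔX − sin φ sin λ·ΔY + cos φ·ΔZ = −(0.688608)(0.249467)(-592.5) − (0.688608)(0.968383)(-340.0) + (0.725134)(325.0) = 564.18 m.
1° of latitude spans πR/180 = 111195 m, so Δφ = 564.18 / 111195 × 3600 = 18.266″.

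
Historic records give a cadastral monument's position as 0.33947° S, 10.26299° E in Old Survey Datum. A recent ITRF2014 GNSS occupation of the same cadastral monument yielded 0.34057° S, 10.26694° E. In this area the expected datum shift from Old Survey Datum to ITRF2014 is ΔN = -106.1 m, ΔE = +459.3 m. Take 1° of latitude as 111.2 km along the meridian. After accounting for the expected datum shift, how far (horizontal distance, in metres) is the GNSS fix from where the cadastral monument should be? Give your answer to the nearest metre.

Observed coordinate differences: Δφ = -0.00110°, Δλ = +0.00395°.
Converting to metres (1° lat = 111200 m, cos φ = 0.999982): observed ΔN = -122.3 m, observed ΔE = 439.2 m.
Subtracting the expected shift leaves a residual of -122.3 − (-106.1) = -16.2 m north and 439.2 − (459.3) = -20.1 m east.
Residual distance = √((-16.2)² + (-20.1)²) = 25.8 m.

26 m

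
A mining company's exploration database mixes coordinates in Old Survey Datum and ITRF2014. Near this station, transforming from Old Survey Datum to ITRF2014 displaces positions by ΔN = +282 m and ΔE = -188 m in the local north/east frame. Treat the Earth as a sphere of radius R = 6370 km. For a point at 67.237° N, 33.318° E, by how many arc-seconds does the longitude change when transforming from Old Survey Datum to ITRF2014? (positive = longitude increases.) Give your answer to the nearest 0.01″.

At latitude 67.237°, cos φ = 0.386920.
One radian of longitude at latitude φ spans R cos φ, so Δλ = ΔE / (R cos φ) = -188.0 / (6370000 × 0.386920) = -7.6278e-05 rad = -15.733″.

Δλ = -15.73″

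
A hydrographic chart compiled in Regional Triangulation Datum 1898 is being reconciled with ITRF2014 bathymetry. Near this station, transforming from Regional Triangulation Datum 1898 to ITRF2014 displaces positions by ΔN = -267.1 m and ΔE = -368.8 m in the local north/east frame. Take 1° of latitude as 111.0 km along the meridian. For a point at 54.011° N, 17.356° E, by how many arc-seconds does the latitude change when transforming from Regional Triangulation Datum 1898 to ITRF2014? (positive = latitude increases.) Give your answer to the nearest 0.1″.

1° of latitude = 111.0 km, so Δφ = -267.1 / 111000 = -0.0024063° = -8.663″.

Δφ = -8.7″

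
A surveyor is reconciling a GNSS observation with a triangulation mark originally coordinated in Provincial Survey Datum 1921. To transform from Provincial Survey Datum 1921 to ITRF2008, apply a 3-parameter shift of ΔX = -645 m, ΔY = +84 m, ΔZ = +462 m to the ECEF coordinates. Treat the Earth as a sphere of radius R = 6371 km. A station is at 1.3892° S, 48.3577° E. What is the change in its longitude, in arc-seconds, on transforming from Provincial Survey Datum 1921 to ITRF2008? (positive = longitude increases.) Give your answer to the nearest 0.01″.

sin φ = -0.024244, cos φ = 0.999706, sin λ = 0.747308, cos λ = 0.664478.
East component: ΔE = −sin λ·ΔX + cos λ·ΔY = −(0.747308)(-645) + (0.664478)(84) = 537.83 m.
1° of latitude spans πR/180 = 111195 m; at latitude φ, 1° of longitude spans that × cos φ = 111162.2 m, so Δλ = 537.83 / 111162.2 × 3600 = 17.418″.

Δλ = 17.42″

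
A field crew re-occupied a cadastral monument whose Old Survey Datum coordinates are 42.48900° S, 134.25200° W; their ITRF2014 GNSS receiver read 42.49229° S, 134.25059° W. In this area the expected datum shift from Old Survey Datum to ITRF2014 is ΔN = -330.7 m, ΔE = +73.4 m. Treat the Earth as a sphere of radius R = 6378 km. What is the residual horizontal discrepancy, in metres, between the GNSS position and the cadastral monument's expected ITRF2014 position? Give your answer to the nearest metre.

Observed coordinate differences: Δφ = -0.00329°, Δλ = +0.00141°.
Converting to metres (1° lat = 111317 m, cos φ = 0.737407): observed ΔN = -366.2 m, observed ΔE = 115.7 m.
Subtracting the expected shift leaves a residual of -366.2 − (-330.7) = -35.5 m north and 115.7 − (73.4) = 42.3 m east.
Residual distance = √((-35.5)² + 42.3²) = 55.3 m.

55 m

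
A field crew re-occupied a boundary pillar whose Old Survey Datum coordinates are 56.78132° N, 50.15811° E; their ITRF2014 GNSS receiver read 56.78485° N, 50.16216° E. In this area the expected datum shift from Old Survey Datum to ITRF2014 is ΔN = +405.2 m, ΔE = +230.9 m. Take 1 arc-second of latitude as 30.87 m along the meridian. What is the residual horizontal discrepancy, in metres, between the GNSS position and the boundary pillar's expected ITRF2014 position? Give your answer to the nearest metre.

20 m

Observed coordinate differences: Δφ = +0.00353°, Δλ = +0.00405°.
Converting to metres (1° lat = 111132 m, cos φ = 0.547836): observed ΔN = 392.3 m, observed ΔE = 246.6 m.
Subtracting the expected shift leaves a residual of 392.3 − (405.2) = -12.9 m north and 246.6 − (230.9) = 15.7 m east.
Residual distance = √((-12.9)² + 15.7²) = 20.3 m.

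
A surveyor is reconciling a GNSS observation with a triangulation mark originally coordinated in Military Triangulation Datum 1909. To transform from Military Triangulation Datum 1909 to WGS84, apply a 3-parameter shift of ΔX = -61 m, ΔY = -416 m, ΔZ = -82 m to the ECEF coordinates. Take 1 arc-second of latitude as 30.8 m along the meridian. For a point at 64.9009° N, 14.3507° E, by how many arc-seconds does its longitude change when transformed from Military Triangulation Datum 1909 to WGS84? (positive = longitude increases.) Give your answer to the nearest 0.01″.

Δλ = -29.69″

sin φ = 0.905575, cos φ = 0.424185, sin λ = 0.247856, cos λ = 0.968797.
East component: ΔE = −sin λ·ΔX + cos λ·ΔY = −(0.247856)(-61) + (0.968797)(-416) = -387.90 m.
1° of latitude spans 3600 × 30.80 = 110880 m; at latitude φ, 1° of longitude spans that × cos φ = 47033.7 m, so Δλ = -387.90 / 47033.7 × 3600 = -29.690″.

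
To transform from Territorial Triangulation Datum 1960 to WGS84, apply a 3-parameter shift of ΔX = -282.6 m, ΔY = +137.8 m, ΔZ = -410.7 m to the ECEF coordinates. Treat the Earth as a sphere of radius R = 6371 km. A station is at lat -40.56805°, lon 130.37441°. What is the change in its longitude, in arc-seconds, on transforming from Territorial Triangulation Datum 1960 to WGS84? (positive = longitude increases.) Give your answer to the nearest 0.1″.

Δλ = 5.4″

sin φ = -0.650351, cos φ = 0.759634, sin λ = 0.761828, cos λ = -0.647780.
East component: ΔE = −sin λ·ΔX + cos λ·ΔY = −(0.761828)(-282.6) + (-0.647780)(137.8) = 126.03 m.
1° of latitude spans πR/180 = 111195 m; at latitude φ, 1° of longitude spans that × cos φ = 84467.5 m, so Δλ = 126.03 / 84467.5 × 3600 = 5.371″.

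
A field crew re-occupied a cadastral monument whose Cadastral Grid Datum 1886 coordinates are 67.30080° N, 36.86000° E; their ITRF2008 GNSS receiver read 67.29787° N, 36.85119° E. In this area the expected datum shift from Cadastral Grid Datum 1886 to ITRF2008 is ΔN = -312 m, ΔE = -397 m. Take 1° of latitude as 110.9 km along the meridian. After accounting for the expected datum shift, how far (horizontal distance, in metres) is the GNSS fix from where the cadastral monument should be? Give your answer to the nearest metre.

Observed coordinate differences: Δφ = -0.00293°, Δλ = -0.00881°.
Converting to metres (1° lat = 110900 m, cos φ = 0.385893): observed ΔN = -324.9 m, observed ΔE = -377.0 m.
Subtracting the expected shift leaves a residual of -324.9 − (-312) = -12.9 m north and -377.0 − (-397) = 20.0 m east.
Residual distance = √((-12.9)² + 20.0²) = 23.8 m.

24 m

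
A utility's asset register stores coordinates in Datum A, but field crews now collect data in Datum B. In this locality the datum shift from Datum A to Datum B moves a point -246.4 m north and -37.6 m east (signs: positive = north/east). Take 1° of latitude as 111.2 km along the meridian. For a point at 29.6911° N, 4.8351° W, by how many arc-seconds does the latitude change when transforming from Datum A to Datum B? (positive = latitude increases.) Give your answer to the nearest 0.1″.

1° of latitude = 111.2 km, so Δφ = -246.4 / 111200 = -0.0022158° = -7.977″.

Δφ = -8.0″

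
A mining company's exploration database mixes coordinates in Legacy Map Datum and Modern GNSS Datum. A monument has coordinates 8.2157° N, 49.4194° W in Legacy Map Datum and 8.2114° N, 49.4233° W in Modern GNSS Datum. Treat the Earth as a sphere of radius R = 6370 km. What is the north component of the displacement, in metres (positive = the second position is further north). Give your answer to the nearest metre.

Δφ = 8.2114° − 8.2157° = -0.0043°; Δλ = -49.4233° − -49.4194° = -0.0039°.
1° along a meridian = πR/180 = 111177 m.
ΔN = Δφ × 111177 = -478.1 m; ΔE = Δλ × 111177 × cos(8.2157°) = -0.0039 × 111177 × 0.989737 = -429.1 m.

ΔN = -478 m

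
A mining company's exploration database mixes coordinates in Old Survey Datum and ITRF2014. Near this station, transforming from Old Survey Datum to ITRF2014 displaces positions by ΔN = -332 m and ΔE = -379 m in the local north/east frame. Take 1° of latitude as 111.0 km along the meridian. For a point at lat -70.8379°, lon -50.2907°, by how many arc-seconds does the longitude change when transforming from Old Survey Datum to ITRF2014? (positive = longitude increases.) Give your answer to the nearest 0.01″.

Δλ = -37.45″

At latitude -70.8379°, cos φ = 0.328242.
1° of longitude at this latitude = 111.0 × cos φ = 36.43 km, so Δλ = -379.0 / 36434.8 = -0.0104021° = -37.448″.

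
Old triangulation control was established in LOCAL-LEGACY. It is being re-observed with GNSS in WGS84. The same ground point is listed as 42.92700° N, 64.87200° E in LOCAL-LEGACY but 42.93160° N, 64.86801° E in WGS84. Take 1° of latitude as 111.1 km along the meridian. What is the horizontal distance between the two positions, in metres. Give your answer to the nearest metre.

Δφ = 42.93160° − 42.92700° = +0.00460°; Δλ = 64.86801° − 64.87200° = -0.00399°.
ΔN = Δφ × 111100 = 511.1 m; ΔE = Δλ × 111100 × cos(42.92700°) = -0.00399 × 111100 × 0.732222 = -324.6 m.
Distance = √(ΔE² + ΔN²) = √((-324.6)² + 511.1²) = 605.4 m.

605 m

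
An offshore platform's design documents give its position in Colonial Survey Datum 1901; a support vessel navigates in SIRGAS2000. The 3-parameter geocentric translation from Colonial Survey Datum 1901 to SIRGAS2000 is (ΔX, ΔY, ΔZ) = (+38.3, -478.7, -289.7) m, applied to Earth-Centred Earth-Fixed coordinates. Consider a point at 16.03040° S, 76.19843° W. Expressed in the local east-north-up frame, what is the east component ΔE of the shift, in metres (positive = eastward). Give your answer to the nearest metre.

At φ = -16.03040°, λ = -76.19843°: sin φ = -0.276147, cos φ = 0.961115, sin λ = -0.971128, cos λ = 0.238560.
ΔE = −sin λ·ΔX + cos λ·ΔY = −(-0.971128)·(38.3) + (0.238560)·(-478.7) = -77.00 m.

ΔE = -77 m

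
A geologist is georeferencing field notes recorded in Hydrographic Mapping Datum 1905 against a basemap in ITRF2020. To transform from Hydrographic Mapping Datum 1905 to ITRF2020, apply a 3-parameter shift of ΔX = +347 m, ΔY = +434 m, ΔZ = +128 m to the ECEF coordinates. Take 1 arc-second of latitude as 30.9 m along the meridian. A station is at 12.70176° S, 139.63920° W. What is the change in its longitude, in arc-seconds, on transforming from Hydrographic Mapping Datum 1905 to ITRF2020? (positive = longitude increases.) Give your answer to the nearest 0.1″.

Δλ = -3.5″

sin φ = -0.219876, cos φ = 0.975528, sin λ = -0.647599, cos λ = -0.761982.
East component: ΔE = −sin λ·ΔX + cos λ·ΔY = −(-0.647599)(347) + (-0.761982)(434) = -105.98 m.
1° of latitude spans 3600 × 30.90 = 111240 m; at latitude φ, 1° of longitude spans that × cos φ = 108517.7 m, so Δλ = -105.98 / 108517.7 × 3600 = -3.516″.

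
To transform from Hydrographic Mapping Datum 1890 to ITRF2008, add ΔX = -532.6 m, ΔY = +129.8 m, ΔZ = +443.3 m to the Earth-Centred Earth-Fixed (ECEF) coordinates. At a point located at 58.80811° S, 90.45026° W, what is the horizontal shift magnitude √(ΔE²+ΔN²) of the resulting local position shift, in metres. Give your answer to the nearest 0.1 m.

At φ = -58.80811°, λ = -90.45026°: sin φ = -0.855438, cos φ = 0.517906, sin λ = -0.999969, cos λ = -0.007858.
ΔE = −sin λ·ΔX + cos λ·ΔY = −(-0.999969)·(-532.6) + (-0.007858)·(129.8) = -533.60 m.
ΔN = −sin φ cos λ·ΔX − sin φ sin λ·ΔY + cos φ·ΔZ = −(-0.855438)(-0.007858)(-532.6) − (-0.855438)(-0.999969)(129.8) + (0.517906)(443.3) = 122.14 m.
Horizontal magnitude = √(ΔE² + ΔN²) = √((-533.60)² + 122.14²) = 547.40 m.

547.4 m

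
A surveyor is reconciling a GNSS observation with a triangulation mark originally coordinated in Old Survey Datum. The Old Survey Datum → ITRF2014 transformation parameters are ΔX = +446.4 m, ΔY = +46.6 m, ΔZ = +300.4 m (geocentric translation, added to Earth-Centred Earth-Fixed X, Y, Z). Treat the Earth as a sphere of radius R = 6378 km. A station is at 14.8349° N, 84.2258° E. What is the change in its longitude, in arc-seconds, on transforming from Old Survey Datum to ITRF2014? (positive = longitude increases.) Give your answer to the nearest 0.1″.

sin φ = 0.256035, cos φ = 0.966668, sin λ = 0.994926, cos λ = 0.100608.
East component: ΔE = −sin λ·ΔX + cos λ·ΔY = −(0.994926)(446.4) + (0.100608)(46.6) = -439.45 m.
1° of latitude spans πR/180 = 111317 m; at latitude φ, 1° of longitude spans that × cos φ = 107606.6 m, so Δλ = -439.45 / 107606.6 × 3600 = -14.702″.

Δλ = -14.7″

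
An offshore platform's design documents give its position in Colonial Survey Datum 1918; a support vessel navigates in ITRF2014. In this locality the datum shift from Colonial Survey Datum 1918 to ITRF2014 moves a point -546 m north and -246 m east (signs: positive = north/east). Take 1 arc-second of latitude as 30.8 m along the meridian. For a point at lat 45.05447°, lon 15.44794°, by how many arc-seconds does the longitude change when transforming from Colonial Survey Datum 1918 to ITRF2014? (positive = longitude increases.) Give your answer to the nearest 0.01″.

At latitude 45.05447°, cos φ = 0.706434.
1″ of longitude at this latitude = 30.80 × cos φ = 21.7582 m, so Δλ = -246.0 / 21.7582 = -11.306″.

Δλ = -11.31″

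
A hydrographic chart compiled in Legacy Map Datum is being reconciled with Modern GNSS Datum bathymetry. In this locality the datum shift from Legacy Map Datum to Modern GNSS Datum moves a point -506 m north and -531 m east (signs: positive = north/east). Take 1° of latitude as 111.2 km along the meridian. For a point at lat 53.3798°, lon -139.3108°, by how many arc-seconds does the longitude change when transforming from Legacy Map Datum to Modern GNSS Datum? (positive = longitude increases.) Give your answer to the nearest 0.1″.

Δλ = -28.8″

At latitude 53.3798°, cos φ = 0.596508.
1° of longitude at this latitude = 111.2 × cos φ = 66.33 km, so Δλ = -531.0 / 66331.7 = -0.0080052° = -28.819″.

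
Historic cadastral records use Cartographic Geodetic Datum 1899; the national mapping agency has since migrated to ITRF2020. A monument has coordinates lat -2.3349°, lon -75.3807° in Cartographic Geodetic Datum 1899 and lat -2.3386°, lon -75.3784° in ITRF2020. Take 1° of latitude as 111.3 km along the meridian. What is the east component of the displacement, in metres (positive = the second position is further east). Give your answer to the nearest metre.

Δφ = -2.3386° − -2.3349° = -0.0037°; Δλ = -75.3784° − -75.3807° = +0.0023°.
ΔN = Δφ × 111300 = -411.8 m; ΔE = Δλ × 111300 × cos(-2.3349°) = +0.0023 × 111300 × 0.999170 = 255.8 m.

ΔE = 256 m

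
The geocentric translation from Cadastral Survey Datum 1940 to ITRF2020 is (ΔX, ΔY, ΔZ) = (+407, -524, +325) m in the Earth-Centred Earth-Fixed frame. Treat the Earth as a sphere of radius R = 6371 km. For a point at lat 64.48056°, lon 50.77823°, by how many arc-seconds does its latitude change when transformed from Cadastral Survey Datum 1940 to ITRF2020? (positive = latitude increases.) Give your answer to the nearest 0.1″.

sin φ = 0.902439, cos φ = 0.430817, sin λ = 0.774704, cos λ = 0.632324.
North component: ΔN = −sin φ cos λ·ΔX − sin φ sin λ·ΔY + cos φ·ΔZ = −(0.902439)(0.632324)(407) − (0.902439)(0.774704)(-524) + (0.430817)(325) = 274.11 m.
1° of latitude spans πR/180 = 111195 m, so Δφ = 274.11 / 111195 × 3600 = 8.874″.

Δφ = 8.9″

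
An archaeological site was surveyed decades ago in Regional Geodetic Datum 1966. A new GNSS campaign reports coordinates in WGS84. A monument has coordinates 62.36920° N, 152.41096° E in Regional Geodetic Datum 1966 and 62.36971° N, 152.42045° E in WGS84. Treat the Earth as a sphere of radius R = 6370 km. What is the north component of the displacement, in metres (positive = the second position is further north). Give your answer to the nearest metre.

ΔN = 57 m

Δφ = 62.36971° − 62.36920° = +0.00051°; Δλ = 152.42045° − 152.41096° = +0.00949°.
1° along a meridian = πR/180 = 111177 m.
ΔN = Δφ × 111177 = 56.7 m; ΔE = Δλ × 111177 × cos(62.36920°) = +0.00949 × 111177 × 0.463772 = 489.3 m.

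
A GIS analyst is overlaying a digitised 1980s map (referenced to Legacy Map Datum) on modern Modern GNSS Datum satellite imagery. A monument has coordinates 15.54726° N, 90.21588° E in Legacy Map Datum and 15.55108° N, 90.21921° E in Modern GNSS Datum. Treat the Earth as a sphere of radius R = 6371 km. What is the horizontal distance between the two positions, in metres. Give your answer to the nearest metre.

555 m

Δφ = 15.55108° − 15.54726° = +0.00382°; Δλ = 90.21921° − 90.21588° = +0.00333°.
1° along a meridian = πR/180 = 111195 m.
ΔN = Δφ × 111195 = 424.8 m; ΔE = Δλ × 111195 × cos(15.54726°) = +0.00333 × 111195 × 0.963410 = 356.7 m.
Distance = √(ΔE² + ΔN²) = √(356.7² + 424.8²) = 554.7 m.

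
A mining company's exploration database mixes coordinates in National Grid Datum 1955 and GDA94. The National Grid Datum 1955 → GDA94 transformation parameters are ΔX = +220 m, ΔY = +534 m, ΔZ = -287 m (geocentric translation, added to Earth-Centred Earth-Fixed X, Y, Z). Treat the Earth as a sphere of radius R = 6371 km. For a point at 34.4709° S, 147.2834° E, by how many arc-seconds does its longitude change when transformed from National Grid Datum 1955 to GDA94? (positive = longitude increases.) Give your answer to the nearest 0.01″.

sin φ = -0.565988, cos φ = 0.824414, sin λ = 0.540484, cos λ = -0.841354.
East component: ΔE = −sin λ·ΔX + cos λ·ΔY = −(0.540484)(220) + (-0.841354)(534) = -568.19 m.
1° of latitude spans πR/180 = 111195 m; at latitude φ, 1° of longitude spans that × cos φ = 91670.6 m, so Δλ = -568.19 / 91670.6 × 3600 = -22.313″.

Δλ = -22.31″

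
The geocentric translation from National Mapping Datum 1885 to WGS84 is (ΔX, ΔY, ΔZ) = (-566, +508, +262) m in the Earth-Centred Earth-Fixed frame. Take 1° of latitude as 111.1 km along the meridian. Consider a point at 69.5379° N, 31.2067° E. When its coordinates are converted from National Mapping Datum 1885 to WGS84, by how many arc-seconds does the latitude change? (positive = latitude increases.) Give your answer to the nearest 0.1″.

sin φ = 0.936904, cos φ = 0.349588, sin λ = 0.518127, cos λ = 0.855304.
North component: ΔN = −sin φ cos λ·ΔX − sin φ sin λ·ΔY + cos φ·ΔZ = −(0.936904)(0.855304)(-566) − (0.936904)(0.518127)(508) + (0.349588)(262) = 298.55 m.
1° of latitude spans 111100 m, so Δφ = 298.55 / 111100 × 3600 = 9.674″.

Δφ = 9.7″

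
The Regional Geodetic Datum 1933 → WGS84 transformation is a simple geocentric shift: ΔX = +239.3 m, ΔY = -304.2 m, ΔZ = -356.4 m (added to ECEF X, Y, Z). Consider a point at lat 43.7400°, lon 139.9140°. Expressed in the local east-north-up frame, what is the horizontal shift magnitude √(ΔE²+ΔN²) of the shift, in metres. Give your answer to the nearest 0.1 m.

78.8 m

At φ = 43.7400°, λ = 139.9140°: sin φ = 0.691387, cos φ = 0.722485, sin λ = 0.643937, cos λ = -0.765079.
ΔE = −sin λ·ΔX + cos λ·ΔY = −(0.643937)·(239.3) + (-0.765079)·(-304.2) = 78.64 m.
ΔN = −sin φ cos λ·ΔX − sin φ sin λ·ΔY + cos φ·ΔZ = −(0.691387)(-0.765079)(239.3) − (0.691387)(0.643937)(-304.2) + (0.722485)(-356.4) = 4.52 m.
Horizontal magnitude = √(ΔE² + ΔN²) = √(78.64² + 4.52²) = 78.77 m.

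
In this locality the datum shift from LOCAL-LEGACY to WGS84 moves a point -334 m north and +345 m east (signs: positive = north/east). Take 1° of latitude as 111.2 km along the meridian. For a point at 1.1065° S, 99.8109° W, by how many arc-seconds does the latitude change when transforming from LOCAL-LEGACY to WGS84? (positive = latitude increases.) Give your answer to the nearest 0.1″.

1° of latitude = 111.2 km, so Δφ = -334.0 / 111200 = -0.0030036° = -10.813″.

Δφ = -10.8″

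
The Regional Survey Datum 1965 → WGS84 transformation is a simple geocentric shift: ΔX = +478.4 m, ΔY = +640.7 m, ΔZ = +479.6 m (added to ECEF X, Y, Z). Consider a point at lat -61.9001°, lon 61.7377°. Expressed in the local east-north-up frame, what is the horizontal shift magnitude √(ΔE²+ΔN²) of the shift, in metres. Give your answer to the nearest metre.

931 m

The local east axis at (φ, λ) is (−sin λ, cos λ, 0), so ΔE = −sin(61.7377°)·478.4 + cos(61.7377°)·640.7 = -117.99 m.
The local north axis is (−sin φ cos λ, −sin φ sin λ, cos φ), giving ΔN = 199.825 + 497.804 + 225.897 = 923.53 m.
Horizontal magnitude = √(ΔE² + ΔN²) = √((-117.99)² + 923.53²) = 931.03 m.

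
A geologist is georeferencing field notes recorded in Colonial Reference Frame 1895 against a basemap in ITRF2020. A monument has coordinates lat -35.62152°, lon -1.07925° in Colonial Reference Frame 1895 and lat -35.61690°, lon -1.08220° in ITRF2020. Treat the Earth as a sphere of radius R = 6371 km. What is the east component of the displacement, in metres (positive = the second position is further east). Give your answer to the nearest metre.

Δφ = -35.61690° − -35.62152° = +0.00462°; Δλ = -1.08220° − -1.07925° = -0.00295°.
1° along a meridian = πR/180 = 111195 m.
ΔN = Δφ × 111195 = 513.7 m; ΔE = Δλ × 111195 × cos(-35.62152°) = -0.00295 × 111195 × 0.812882 = -266.6 m.

ΔE = -267 m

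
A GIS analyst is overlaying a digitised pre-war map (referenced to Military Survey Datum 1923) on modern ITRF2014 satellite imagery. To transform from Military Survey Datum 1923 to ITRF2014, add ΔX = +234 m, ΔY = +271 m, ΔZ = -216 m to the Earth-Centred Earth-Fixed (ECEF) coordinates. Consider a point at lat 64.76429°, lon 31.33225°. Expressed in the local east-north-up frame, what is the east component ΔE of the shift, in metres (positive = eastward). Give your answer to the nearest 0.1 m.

The local east axis at (φ, λ) is (−sin λ, cos λ, 0), so ΔE = −sin(31.33225°)·234 + cos(31.33225°)·271 = 109.80 m.

ΔE = 109.8 m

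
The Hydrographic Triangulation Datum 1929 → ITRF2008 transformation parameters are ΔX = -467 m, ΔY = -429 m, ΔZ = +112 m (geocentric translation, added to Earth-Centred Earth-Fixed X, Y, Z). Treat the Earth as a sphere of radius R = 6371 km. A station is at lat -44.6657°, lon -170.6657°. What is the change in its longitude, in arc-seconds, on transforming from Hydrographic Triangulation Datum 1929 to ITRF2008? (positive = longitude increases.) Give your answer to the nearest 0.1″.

Δλ = 15.8″

sin φ = -0.702969, cos φ = 0.711220, sin λ = -0.162195, cos λ = -0.986759.
East component: ΔE = −sin λ·ΔX + cos λ·ΔY = −(-0.162195)(-467) + (-0.986759)(-429) = 347.57 m.
1° of latitude spans πR/180 = 111195 m; at latitude φ, 1° of longitude spans that × cos φ = 79084.1 m, so Δλ = 347.57 / 79084.1 × 3600 = 15.822″.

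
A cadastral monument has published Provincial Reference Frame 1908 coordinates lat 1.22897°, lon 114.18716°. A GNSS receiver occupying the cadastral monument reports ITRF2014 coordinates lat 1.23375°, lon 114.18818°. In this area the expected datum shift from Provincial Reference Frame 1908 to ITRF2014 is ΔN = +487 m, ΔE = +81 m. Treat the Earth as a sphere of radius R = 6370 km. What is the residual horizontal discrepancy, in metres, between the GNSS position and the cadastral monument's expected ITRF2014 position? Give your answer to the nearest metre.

Observed coordinate differences: Δφ = +0.00478°, Δλ = +0.00102°.
Converting to metres (1° lat = 111177 m, cos φ = 0.999770): observed ΔN = 531.4 m, observed ΔE = 113.4 m.
Subtracting the expected shift leaves a residual of 531.4 − (487) = 44.4 m north and 113.4 − (81) = 32.4 m east.
Residual distance = √(44.4² + 32.4²) = 55.0 m.

55 m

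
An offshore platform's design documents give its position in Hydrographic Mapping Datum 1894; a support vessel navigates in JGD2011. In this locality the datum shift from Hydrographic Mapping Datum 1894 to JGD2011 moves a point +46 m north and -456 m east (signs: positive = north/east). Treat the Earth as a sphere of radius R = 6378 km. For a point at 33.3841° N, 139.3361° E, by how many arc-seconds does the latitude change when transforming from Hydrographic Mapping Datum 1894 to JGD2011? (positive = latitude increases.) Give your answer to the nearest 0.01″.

Δφ = 1.49″

On a sphere of radius R, 1 rad of latitude = R, so Δφ = ΔN / R = 46.0 / 6378000 = 7.2123e-06 rad = 1.488″.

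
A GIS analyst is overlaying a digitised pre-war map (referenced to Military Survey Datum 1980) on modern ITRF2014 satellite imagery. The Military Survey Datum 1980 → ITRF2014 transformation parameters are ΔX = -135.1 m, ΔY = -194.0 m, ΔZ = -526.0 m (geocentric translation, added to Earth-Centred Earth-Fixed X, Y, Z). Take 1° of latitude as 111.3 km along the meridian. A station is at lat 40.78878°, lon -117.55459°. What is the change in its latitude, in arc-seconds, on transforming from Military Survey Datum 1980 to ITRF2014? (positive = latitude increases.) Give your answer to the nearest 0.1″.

Δφ = -17.8″

sin φ = 0.653272, cos φ = 0.757123, sin λ = -0.886570, cos λ = -0.462594.
North component: ΔN = −sin φ cos λ·ΔX − sin φ sin λ·ΔY + cos φ·ΔZ = −(0.653272)(-0.462594)(-135.1) − (0.653272)(-0.886570)(-194.0) + (0.757123)(-526.0) = -551.43 m.
1° of latitude spans 111300 m, so Δφ = -551.43 / 111300 × 3600 = -17.836″.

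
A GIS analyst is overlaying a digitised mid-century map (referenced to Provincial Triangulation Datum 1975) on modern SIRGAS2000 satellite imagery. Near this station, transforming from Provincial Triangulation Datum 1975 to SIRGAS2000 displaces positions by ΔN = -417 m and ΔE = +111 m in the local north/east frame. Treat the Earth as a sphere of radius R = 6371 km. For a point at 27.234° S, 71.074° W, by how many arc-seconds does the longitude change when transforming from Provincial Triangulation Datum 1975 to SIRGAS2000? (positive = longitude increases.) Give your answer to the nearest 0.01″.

At latitude -27.234°, cos φ = 0.889145.
One radian of longitude at latitude φ spans R cos φ, so Δλ = ΔE / (R cos φ) = 111.0 / (6371000 × 0.889145) = 1.9595e-05 rad = 4.042″.

Δλ = 4.04″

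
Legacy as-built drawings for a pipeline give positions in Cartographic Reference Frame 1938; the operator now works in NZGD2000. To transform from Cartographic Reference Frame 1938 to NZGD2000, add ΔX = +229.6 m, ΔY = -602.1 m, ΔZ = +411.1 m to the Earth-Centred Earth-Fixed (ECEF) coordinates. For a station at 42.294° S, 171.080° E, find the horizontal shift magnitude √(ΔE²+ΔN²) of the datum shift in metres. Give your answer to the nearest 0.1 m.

The local east axis at (φ, λ) is (−sin λ, cos λ, 0), so ΔE = −sin(171.080°)·229.6 + cos(171.080°)·(-602.1) = 559.22 m.
The local north axis is (−sin φ cos λ, −sin φ sin λ, cos φ), giving ΔN = -152.637 − 62.824 + 304.091 = 88.63 m.
Horizontal magnitude = √(ΔE² + ΔN²) = √(559.22² + 88.63²) = 566.20 m.

566.2 m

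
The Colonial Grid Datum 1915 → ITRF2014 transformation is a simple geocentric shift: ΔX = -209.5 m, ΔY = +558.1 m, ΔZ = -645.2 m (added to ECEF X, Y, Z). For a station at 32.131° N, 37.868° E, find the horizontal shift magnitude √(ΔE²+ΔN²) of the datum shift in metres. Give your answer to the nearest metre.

857 m

At φ = 32.131°, λ = 37.868°: sin φ = 0.531857, cos φ = 0.846834, sin λ = 0.613844, cos λ = 0.789427.
ΔE = −sin λ·ΔX + cos λ·ΔY = −(0.613844)·(-209.5) + (0.789427)·(558.1) = 569.18 m.
ΔN = −sin φ cos λ·ΔX − sin φ sin λ·ΔY + cos φ·ΔZ = −(0.531857)(0.789427)(-209.5) − (0.531857)(0.613844)(558.1) + (0.846834)(-645.2) = -640.62 m.
Horizontal magnitude = √(ΔE² + ΔN²) = √(569.18² + (-640.62)²) = 856.95 m.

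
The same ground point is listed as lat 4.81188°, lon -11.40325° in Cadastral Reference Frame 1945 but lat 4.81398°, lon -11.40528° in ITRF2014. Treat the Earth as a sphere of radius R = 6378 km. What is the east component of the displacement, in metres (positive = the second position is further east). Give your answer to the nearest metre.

Δφ = 4.81398° − 4.81188° = +0.00210°; Δλ = -11.40528° − -11.40325° = -0.00203°.
1° along a meridian = πR/180 = 111317 m.
ΔN = Δφ × 111317 = 233.8 m; ΔE = Δλ × 111317 × cos(4.81188°) = -0.00203 × 111317 × 0.996475 = -225.2 m.

ΔE = -225 m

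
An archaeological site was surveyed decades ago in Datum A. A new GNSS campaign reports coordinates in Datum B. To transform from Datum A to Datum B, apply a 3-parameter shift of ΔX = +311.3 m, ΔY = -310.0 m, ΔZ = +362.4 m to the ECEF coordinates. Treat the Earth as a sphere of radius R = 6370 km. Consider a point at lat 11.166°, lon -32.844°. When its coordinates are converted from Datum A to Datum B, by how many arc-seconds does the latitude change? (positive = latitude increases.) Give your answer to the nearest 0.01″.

sin φ = 0.193652, cos φ = 0.981070, sin λ = -0.542354, cos λ = 0.840150.
North component: ΔN = −sin φ cos λ·ΔX − sin φ sin λ·ΔY + cos φ·ΔZ = −(0.193652)(0.840150)(311.3) − (0.193652)(-0.542354)(-310.0) + (0.981070)(362.4) = 272.33 m.
1° of latitude spans πR/180 = 111177 m, so Δφ = 272.33 / 111177 × 3600 = 8.818″.

Δφ = 8.82″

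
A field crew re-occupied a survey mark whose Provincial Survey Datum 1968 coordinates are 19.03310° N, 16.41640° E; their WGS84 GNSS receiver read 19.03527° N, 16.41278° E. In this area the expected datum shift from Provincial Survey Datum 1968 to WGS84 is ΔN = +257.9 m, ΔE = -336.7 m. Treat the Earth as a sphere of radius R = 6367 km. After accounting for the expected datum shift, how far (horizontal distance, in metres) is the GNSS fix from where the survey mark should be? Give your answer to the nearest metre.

47 m

Observed coordinate differences: Δφ = +0.00217°, Δλ = -0.00362°.
Converting to metres (1° lat = 111125 m, cos φ = 0.945330): observed ΔN = 241.1 m, observed ΔE = -380.3 m.
Subtracting the expected shift leaves a residual of 241.1 − (257.9) = -16.8 m north and -380.3 − (-336.7) = -43.6 m east.
Residual distance = √((-16.8)² + (-43.6)²) = 46.7 m.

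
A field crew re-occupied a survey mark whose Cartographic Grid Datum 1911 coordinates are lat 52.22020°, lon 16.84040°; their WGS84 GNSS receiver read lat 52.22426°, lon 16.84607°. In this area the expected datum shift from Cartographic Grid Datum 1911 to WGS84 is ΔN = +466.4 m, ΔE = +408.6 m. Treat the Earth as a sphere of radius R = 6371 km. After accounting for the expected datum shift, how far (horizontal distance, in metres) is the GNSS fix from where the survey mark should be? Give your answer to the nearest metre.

27 m

Observed coordinate differences: Δφ = +0.00406°, Δλ = +0.00567°.
Converting to metres (1° lat = 111195 m, cos φ = 0.612628): observed ΔN = 451.5 m, observed ΔE = 386.2 m.
Subtracting the expected shift leaves a residual of 451.5 − (466.4) = -14.9 m north and 386.2 − (408.6) = -22.4 m east.
Residual distance = √((-14.9)² + (-22.4)²) = 26.9 m.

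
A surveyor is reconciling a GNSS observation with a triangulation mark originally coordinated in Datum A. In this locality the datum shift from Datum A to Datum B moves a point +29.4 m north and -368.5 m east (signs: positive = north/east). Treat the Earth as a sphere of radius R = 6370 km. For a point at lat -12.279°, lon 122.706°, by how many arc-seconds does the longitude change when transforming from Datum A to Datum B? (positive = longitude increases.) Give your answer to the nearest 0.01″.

Δλ = -12.21″

At latitude -12.279°, cos φ = 0.977124.
One radian of longitude at latitude φ spans R cos φ, so Δλ = ΔE / (R cos φ) = -368.5 / (6370000 × 0.977124) = -5.9204e-05 rad = -12.212″.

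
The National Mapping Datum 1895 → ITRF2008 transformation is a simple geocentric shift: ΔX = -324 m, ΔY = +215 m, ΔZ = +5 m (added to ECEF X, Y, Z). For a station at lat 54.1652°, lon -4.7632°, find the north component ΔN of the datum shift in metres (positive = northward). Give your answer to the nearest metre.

ΔN = 279 m

The local north axis is (−sin φ cos λ, −sin φ sin λ, cos φ), giving ΔN = 261.762 + 14.474 + 2.927 = 279.16 m.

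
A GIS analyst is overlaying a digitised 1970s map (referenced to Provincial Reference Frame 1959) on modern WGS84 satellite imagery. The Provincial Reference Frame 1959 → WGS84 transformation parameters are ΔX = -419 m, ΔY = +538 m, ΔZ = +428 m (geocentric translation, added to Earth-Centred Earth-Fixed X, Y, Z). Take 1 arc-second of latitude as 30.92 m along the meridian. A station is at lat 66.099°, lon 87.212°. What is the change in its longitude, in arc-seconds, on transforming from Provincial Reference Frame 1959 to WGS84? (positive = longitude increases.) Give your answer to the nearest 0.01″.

Δλ = 35.50″

sin φ = 0.914247, cos φ = 0.405158, sin λ = 0.998816, cos λ = 0.048641.
East component: ΔE = −sin λ·ΔX + cos λ·ΔY = −(0.998816)(-419) + (0.048641)(538) = 444.67 m.
1° of latitude spans 3600 × 30.92 = 111312 m; at latitude φ, 1° of longitude spans that × cos φ = 45098.9 m, so Δλ = 444.67 / 45098.9 × 3600 = 35.496″.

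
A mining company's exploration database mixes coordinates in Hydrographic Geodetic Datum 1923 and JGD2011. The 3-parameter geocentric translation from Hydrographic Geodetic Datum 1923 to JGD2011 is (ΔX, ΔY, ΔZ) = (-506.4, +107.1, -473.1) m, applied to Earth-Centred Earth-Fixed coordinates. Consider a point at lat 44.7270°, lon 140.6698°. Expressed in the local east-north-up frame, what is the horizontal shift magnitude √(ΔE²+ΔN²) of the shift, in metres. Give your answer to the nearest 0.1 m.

The local east axis at (φ, λ) is (−sin λ, cos λ, 0), so ΔE = −sin(140.6698°)·(-506.4) + cos(140.6698°)·107.1 = 238.11 m.
The local north axis is (−sin φ cos λ, −sin φ sin λ, cos φ), giving ΔN = -275.653 − 47.768 − 336.122 = -659.54 m.
Horizontal magnitude = √(ΔE² + ΔN²) = √(238.11² + (-659.54)²) = 701.21 m.

701.2 m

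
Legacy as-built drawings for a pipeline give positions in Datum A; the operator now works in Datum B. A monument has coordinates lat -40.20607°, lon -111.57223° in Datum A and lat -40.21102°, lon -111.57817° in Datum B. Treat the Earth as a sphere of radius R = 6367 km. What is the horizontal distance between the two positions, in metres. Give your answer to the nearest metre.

746 m

Δφ = -40.21102° − -40.20607° = -0.00495°; Δλ = -111.57817° − -111.57223° = -0.00594°.
1° along a meridian = πR/180 = 111125 m.
ΔN = Δφ × 111125 = -550.1 m; ΔE = Δλ × 111125 × cos(-40.20607°) = -0.00594 × 111125 × 0.763728 = -504.1 m.
Distance = √(ΔE² + ΔN²) = √((-504.1)² + (-550.1)²) = 746.1 m.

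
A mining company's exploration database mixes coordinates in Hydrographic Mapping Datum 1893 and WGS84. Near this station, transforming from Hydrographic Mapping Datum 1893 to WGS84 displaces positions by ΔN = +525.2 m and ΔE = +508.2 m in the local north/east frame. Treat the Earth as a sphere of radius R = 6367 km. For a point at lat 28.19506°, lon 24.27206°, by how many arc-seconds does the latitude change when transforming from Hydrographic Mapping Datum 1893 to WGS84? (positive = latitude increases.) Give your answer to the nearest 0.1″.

Δφ = 17.0″

On a sphere of radius R, 1 rad of latitude = R, so Δφ = ΔN / R = 525.2 / 6367000 = 8.2488e-05 rad = 17.014″.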